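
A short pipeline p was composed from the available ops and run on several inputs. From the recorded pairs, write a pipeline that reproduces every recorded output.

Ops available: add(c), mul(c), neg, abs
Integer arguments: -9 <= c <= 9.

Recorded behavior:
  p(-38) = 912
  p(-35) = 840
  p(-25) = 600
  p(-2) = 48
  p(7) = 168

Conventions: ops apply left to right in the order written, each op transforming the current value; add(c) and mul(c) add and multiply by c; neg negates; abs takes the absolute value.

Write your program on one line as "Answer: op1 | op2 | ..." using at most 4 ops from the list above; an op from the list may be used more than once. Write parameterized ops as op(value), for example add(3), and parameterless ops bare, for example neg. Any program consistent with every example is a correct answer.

abs | mul(4) | mul(6)

Check, running the answer program on each example:
  -38 -> 38 -> 152 -> 912
  -35 -> 35 -> 140 -> 840
  -25 -> 25 -> 100 -> 600
  -2 -> 2 -> 8 -> 48
  7 -> 7 -> 28 -> 168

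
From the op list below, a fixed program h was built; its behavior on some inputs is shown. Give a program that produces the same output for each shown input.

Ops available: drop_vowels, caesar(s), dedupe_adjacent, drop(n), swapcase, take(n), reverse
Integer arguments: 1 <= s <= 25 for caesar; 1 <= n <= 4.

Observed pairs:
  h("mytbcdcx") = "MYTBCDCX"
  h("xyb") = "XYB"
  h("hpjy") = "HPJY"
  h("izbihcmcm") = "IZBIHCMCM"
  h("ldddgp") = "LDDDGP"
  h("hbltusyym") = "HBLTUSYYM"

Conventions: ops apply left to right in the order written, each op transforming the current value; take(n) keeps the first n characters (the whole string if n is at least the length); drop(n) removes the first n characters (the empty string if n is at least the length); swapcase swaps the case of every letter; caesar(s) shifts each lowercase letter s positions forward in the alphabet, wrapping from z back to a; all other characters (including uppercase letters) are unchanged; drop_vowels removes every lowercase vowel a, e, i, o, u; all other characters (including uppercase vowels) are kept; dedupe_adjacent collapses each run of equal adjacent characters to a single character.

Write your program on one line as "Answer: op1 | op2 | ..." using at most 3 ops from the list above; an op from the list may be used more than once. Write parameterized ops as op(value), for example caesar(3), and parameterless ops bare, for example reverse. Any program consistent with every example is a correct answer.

reverse | swapcase | reverse

Check, running the answer program on each example:
  "mytbcdcx" -> "xcdcbtym" -> "XCDCBTYM" -> "MYTBCDCX"
  "xyb" -> "byx" -> "BYX" -> "XYB"
  "hpjy" -> "yjph" -> "YJPH" -> "HPJY"
  "izbihcmcm" -> "mcmchibzi" -> "MCMCHIBZI" -> "IZBIHCMCM"
  "ldddgp" -> "pgdddl" -> "PGDDDL" -> "LDDDGP"
  "hbltusyym" -> "myysutlbh" -> "MYYSUTLBH" -> "HBLTUSYYM"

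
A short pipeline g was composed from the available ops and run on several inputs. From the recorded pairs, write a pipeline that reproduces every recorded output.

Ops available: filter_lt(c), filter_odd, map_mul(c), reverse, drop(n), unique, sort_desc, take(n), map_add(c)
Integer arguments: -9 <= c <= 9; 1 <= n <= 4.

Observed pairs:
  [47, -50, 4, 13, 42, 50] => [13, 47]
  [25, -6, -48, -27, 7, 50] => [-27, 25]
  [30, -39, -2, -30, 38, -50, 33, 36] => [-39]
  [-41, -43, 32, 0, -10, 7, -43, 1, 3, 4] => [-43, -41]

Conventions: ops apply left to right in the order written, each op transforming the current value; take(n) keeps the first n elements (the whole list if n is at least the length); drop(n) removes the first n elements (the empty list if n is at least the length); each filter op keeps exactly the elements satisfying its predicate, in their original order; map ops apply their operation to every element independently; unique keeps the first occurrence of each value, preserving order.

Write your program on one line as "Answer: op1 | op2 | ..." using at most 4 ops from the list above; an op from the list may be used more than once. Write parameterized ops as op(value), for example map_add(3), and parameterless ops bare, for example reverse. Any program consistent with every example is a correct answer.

take(4) | filter_odd | reverse

Check, running the answer program on each example:
  [47, -50, 4, 13, 42, 50] -> [47, -50, 4, 13] -> [47, 13] -> [13, 47]
  [25, -6, -48, -27, 7, 50] -> [25, -6, -48, -27] -> [25, -27] -> [-27, 25]
  [30, -39, -2, -30, 38, -50, 33, 36] -> [30, -39, -2, -30] -> [-39] -> [-39]
  [-41, -43, 32, 0, -10, 7, -43, 1, 3, 4] -> [-41, -43, 32, 0] -> [-41, -43] -> [-43, -41]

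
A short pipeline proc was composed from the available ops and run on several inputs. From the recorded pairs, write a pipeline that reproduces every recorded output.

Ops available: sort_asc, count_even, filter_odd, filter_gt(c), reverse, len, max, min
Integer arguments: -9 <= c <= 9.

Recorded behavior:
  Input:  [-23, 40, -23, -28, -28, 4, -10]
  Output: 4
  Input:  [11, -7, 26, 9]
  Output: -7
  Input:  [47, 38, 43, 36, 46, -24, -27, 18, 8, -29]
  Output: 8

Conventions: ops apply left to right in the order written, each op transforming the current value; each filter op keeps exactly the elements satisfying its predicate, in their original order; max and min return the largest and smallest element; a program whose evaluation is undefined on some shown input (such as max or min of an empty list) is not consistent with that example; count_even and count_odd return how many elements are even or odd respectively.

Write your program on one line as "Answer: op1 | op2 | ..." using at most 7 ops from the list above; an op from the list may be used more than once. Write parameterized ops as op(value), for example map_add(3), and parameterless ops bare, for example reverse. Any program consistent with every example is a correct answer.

reverse | sort_asc | reverse | filter_gt(-8) | sort_asc | min

Check, running the answer program on each example:
  [-23, 40, -23, -28, -28, 4, -10] -> [-10, 4, -28, -28, -23, 40, -23] -> [-28, -28, -23, -23, -10, 4, 40] -> [40, 4, -10, -23, -23, -28, -28] -> [40, 4] -> [4, 40] -> 4
  [11, -7, 26, 9] -> [9, 26, -7, 11] -> [-7, 9, 11, 26] -> [26, 11, 9, -7] -> [26, 11, 9, -7] -> [-7, 9, 11, 26] -> -7
  [47, 38, 43, 36, 46, -24, -27, 18, 8, -29] -> [-29, 8, 18, -27, -24, 46, 36, 43, 38, 47] -> [-29, -27, -24, 8, 18, 36, 38, 43, 46, 47] -> [47, 46, 43, 38, 36, 18, 8, -24, -27, -29] -> [47, 46, 43, 38, 36, 18, 8] -> [8, 18, 36, 38, 43, 46, 47] -> 8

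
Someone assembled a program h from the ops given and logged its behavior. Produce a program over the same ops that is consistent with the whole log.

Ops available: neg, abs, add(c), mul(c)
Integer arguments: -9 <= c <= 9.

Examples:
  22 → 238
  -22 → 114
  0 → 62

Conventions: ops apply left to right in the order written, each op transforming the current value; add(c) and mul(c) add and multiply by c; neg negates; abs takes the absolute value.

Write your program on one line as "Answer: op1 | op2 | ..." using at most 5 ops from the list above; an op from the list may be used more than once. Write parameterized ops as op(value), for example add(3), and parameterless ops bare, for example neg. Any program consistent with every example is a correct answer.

neg | add(-7) | mul(8) | add(-6) | abs

Check, running the answer program on each example:
  22 -> -22 -> -29 -> -232 -> -238 -> 238
  -22 -> 22 -> 15 -> 120 -> 114 -> 114
  0 -> 0 -> -7 -> -56 -> -62 -> 62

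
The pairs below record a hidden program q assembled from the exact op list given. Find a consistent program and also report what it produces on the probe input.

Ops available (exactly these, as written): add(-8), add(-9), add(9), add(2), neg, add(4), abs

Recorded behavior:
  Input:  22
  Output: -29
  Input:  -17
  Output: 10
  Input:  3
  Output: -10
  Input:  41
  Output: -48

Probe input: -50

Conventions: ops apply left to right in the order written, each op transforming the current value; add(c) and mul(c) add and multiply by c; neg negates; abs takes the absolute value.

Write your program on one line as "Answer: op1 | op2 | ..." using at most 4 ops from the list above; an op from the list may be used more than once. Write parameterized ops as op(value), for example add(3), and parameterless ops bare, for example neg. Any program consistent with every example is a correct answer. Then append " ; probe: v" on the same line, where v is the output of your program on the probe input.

neg | add(2) | add(-9) ; probe: 43

Check, running the answer program on each example:
  22 -> -22 -> -20 -> -29
  -17 -> 17 -> 19 -> 10
  3 -> -3 -> -1 -> -10
  41 -> -41 -> -39 -> -48
  probe: -50 -> 50 -> 52 -> 43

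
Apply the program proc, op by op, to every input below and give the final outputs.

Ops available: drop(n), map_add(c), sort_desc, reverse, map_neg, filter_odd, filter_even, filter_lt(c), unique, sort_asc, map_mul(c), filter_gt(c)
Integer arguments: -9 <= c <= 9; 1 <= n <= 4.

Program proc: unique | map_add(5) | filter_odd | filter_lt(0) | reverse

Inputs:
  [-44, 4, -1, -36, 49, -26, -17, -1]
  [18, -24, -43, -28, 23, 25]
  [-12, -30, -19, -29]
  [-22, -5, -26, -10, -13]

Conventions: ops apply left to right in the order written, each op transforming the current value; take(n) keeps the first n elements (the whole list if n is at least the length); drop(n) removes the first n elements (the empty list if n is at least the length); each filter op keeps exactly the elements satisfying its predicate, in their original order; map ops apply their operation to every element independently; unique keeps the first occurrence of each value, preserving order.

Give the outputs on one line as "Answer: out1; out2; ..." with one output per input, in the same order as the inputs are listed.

[-21, -31, -39]; [-23, -19]; [-25, -7]; [-5, -21, -17]

Execution, op by op:
  [-44, 4, -1, -36, 49, -26, -17, -1] -> [-44, 4, -1, -36, 49, -26, -17] -> [-39, 9, 4, -31, 54, -21, -12] -> [-39, 9, -31, -21] -> [-39, -31, -21] -> [-21, -31, -39]
  [18, -24, -43, -28, 23, 25] -> [18, -24, -43, -28, 23, 25] -> [23, -19, -38, -23, 28, 30] -> [23, -19, -23] -> [-19, -23] -> [-23, -19]
  [-12, -30, -19, -29] -> [-12, -30, -19, -29] -> [-7, -25, -14, -24] -> [-7, -25] -> [-7, -25] -> [-25, -7]
  [-22, -5, -26, -10, -13] -> [-22, -5, -26, -10, -13] -> [-17, 0, -21, -5, -8] -> [-17, -21, -5] -> [-17, -21, -5] -> [-5, -21, -17]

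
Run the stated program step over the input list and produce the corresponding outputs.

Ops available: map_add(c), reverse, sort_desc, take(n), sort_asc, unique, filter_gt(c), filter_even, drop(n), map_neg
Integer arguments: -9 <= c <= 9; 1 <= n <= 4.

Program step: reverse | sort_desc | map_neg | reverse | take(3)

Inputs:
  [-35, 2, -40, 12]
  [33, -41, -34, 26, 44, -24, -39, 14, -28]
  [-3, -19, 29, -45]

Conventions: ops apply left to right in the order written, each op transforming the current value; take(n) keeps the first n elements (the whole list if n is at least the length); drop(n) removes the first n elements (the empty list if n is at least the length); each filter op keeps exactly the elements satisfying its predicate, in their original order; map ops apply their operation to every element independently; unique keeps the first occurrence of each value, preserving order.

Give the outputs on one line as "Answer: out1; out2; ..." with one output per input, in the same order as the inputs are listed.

[40, 35, -2]; [41, 39, 34]; [45, 19, 3]

Execution, op by op:
  [-35, 2, -40, 12] -> [12, -40, 2, -35] -> [12, 2, -35, -40] -> [-12, -2, 35, 40] -> [40, 35, -2, -12] -> [40, 35, -2]
  [33, -41, -34, 26, 44, -24, -39, 14, -28] -> [-28, 14, -39, -24, 44, 26, -34, -41, 33] -> [44, 33, 26, 14, -24, -28, -34, -39, -41] -> [-44, -33, -26, -14, 24, 28, 34, 39, 41] -> [41, 39, 34, 28, 24, -14, -26, -33, -44] -> [41, 39, 34]
  [-3, -19, 29, -45] -> [-45, 29, -19, -3] -> [29, -3, -19, -45] -> [-29, 3, 19, 45] -> [45, 19, 3, -29] -> [45, 19, 3]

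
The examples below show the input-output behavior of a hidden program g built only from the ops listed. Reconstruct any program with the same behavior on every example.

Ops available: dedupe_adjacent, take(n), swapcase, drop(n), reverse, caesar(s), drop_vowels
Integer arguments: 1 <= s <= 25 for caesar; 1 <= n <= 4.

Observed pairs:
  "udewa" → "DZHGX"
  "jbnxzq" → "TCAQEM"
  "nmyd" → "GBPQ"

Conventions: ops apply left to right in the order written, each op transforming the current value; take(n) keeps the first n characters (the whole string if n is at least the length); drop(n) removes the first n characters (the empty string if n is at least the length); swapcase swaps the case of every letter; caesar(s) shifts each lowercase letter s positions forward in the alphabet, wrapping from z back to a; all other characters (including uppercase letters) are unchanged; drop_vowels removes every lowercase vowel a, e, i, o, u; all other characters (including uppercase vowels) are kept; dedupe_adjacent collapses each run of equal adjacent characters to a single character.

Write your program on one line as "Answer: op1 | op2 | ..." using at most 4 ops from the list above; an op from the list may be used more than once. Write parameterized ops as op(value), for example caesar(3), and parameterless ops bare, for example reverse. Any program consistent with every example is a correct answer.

caesar(3) | reverse | swapcase

Check, running the answer program on each example:
  "udewa" -> "xghzd" -> "dzhgx" -> "DZHGX"
  "jbnxzq" -> "meqact" -> "tcaqem" -> "TCAQEM"
  "nmyd" -> "qpbg" -> "gbpq" -> "GBPQ"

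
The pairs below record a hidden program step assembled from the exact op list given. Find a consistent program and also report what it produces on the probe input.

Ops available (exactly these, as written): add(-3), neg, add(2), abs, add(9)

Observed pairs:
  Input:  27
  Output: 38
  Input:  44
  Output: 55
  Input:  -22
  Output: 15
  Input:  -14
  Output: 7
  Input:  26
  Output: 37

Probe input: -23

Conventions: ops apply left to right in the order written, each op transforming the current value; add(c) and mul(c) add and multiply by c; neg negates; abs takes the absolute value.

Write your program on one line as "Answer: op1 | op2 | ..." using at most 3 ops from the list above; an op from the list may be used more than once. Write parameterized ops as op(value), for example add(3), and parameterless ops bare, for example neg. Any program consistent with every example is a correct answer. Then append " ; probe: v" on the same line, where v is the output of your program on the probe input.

add(9) | abs | add(2) ; probe: 16

Check, running the answer program on each example:
  27 -> 36 -> 36 -> 38
  44 -> 53 -> 53 -> 55
  -22 -> -13 -> 13 -> 15
  -14 -> -5 -> 5 -> 7
  26 -> 35 -> 35 -> 37
  probe: -23 -> -14 -> 14 -> 16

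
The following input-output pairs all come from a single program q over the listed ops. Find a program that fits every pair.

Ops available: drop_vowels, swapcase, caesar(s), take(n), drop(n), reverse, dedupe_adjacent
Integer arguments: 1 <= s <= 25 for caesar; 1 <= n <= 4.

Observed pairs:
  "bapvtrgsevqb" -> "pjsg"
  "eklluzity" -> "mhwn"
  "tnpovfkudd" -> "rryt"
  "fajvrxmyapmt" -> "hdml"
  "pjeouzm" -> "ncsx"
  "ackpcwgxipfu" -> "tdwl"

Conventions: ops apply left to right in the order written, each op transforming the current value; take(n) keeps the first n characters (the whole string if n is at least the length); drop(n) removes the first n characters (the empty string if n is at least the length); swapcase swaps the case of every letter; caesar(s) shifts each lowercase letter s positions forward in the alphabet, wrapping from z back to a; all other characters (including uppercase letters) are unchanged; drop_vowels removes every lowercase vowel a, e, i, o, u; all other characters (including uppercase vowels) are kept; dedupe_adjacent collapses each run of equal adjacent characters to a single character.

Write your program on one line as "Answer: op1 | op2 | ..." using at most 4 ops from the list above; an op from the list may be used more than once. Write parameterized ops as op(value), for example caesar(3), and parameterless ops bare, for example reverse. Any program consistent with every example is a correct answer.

caesar(14) | drop_vowels | reverse | take(4)

Check, running the answer program on each example:
  "bapvtrgsevqb" -> "podjhfugsjep" -> "pdjhfgsjp" -> "pjsgfhjdp" -> "pjsg"
  "eklluzity" -> "syzzinwhm" -> "syzznwhm" -> "mhwnzzys" -> "mhwn"
  "tnpovfkudd" -> "hbdcjtyirr" -> "hbdcjtyrr" -> "rrytjcdbh" -> "rryt"
  "fajvrxmyapmt" -> "toxjflamodah" -> "txjflmdh" -> "hdmlfjxt" -> "hdml"
  "pjeouzm" -> "dxscina" -> "dxscn" -> "ncsxd" -> "ncsx"
  "ackpcwgxipfu" -> "oqydqkulwdti" -> "qydqklwdt" -> "tdwlkqdyq" -> "tdwl"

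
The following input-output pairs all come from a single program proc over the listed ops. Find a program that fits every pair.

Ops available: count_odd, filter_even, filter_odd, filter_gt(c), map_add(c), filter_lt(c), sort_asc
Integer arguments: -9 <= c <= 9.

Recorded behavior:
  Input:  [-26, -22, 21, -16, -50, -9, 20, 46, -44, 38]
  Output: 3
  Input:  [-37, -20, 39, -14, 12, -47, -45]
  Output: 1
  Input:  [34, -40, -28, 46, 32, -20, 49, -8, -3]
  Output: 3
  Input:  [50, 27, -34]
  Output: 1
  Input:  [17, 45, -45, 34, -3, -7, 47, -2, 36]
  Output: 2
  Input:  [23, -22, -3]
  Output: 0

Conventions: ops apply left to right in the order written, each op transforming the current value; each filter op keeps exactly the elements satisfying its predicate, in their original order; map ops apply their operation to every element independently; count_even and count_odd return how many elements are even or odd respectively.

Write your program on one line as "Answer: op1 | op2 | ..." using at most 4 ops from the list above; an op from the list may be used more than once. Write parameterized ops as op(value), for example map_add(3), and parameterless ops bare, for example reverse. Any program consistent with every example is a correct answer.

map_add(-3) | sort_asc | filter_gt(7) | count_odd

Check, running the answer program on each example:
  [-26, -22, 21, -16, -50, -9, 20, 46, -44, 38] -> [-29, -25, 18, -19, -53, -12, 17, 43, -47, 35] -> [-53, -47, -29, -25, -19, -12, 17, 18, 35, 43] -> [17, 18, 35, 43] -> 3
  [-37, -20, 39, -14, 12, -47, -45] -> [-40, -23, 36, -17, 9, -50, -48] -> [-50, -48, -40, -23, -17, 9, 36] -> [9, 36] -> 1
  [34, -40, -28, 46, 32, -20, 49, -8, -3] -> [31, -43, -31, 43, 29, -23, 46, -11, -6] -> [-43, -31, -23, -11, -6, 29, 31, 43, 46] -> [29, 31, 43, 46] -> 3
  [50, 27, -34] -> [47, 24, -37] -> [-37, 24, 47] -> [24, 47] -> 1
  [17, 45, -45, 34, -3, -7, 47, -2, 36] -> [14, 42, -48, 31, -6, -10, 44, -5, 33] -> [-48, -10, -6, -5, 14, 31, 33, 42, 44] -> [14, 31, 33, 42, 44] -> 2
  [23, -22, -3] -> [20, -25, -6] -> [-25, -6, 20] -> [20] -> 0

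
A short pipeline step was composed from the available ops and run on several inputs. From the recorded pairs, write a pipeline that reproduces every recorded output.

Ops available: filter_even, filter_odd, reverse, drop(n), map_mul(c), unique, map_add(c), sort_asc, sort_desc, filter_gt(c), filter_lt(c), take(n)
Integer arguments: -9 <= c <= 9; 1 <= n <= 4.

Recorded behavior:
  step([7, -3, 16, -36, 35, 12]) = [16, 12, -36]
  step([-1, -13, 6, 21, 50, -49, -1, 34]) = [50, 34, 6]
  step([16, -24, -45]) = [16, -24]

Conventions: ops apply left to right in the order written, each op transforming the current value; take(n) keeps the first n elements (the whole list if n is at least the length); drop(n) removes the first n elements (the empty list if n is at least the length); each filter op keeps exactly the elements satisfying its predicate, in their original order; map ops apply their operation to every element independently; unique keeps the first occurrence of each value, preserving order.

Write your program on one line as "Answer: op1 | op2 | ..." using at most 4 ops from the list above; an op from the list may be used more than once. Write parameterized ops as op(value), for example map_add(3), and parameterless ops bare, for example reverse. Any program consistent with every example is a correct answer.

reverse | unique | sort_desc | filter_even

Check, running the answer program on each example:
  [7, -3, 16, -36, 35, 12] -> [12, 35, -36, 16, -3, 7] -> [12, 35, -36, 16, -3, 7] -> [35, 16, 12, 7, -3, -36] -> [16, 12, -36]
  [-1, -13, 6, 21, 50, -49, -1, 34] -> [34, -1, -49, 50, 21, 6, -13, -1] -> [34, -1, -49, 50, 21, 6, -13] -> [50, 34, 21, 6, -1, -13, -49] -> [50, 34, 6]
  [16, -24, -45] -> [-45, -24, 16] -> [-45, -24, 16] -> [16, -24, -45] -> [16, -24]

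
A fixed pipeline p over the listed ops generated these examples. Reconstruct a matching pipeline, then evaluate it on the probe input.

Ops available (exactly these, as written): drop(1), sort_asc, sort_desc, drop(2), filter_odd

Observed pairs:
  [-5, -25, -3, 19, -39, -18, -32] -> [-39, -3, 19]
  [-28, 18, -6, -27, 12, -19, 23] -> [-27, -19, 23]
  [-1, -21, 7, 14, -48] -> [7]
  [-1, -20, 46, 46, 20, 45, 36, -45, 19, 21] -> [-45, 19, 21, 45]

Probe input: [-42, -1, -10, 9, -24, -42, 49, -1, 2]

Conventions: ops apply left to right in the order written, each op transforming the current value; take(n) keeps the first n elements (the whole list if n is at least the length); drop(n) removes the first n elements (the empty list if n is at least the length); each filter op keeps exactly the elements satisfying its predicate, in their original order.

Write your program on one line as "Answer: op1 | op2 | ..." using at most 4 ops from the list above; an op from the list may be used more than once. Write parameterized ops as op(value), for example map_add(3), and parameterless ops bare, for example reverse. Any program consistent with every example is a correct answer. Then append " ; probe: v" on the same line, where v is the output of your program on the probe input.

drop(2) | sort_asc | filter_odd ; probe: [-1, 9, 49]

Check, running the answer program on each example:
  [-5, -25, -3, 19, -39, -18, -32] -> [-3, 19, -39, -18, -32] -> [-39, -32, -18, -3, 19] -> [-39, -3, 19]
  [-28, 18, -6, -27, 12, -19, 23] -> [-6, -27, 12, -19, 23] -> [-27, -19, -6, 12, 23] -> [-27, -19, 23]
  [-1, -21, 7, 14, -48] -> [7, 14, -48] -> [-48, 7, 14] -> [7]
  [-1, -20, 46, 46, 20, 45, 36, -45, 19, 21] -> [46, 46, 20, 45, 36, -45, 19, 21] -> [-45, 19, 20, 21, 36, 45, 46, 46] -> [-45, 19, 21, 45]
  probe: [-42, -1, -10, 9, -24, -42, 49, -1, 2] -> [-10, 9, -24, -42, 49, -1, 2] -> [-42, -24, -10, -1, 2, 9, 49] -> [-1, 9, 49]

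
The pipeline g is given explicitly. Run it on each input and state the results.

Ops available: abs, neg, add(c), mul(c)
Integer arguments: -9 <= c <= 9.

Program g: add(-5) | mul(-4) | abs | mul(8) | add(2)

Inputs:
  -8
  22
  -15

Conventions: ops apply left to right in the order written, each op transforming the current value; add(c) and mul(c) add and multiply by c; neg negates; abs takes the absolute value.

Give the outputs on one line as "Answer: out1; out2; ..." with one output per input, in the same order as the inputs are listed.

418; 546; 642

Execution, op by op:
  -8 -> -13 -> 52 -> 52 -> 416 -> 418
  22 -> 17 -> -68 -> 68 -> 544 -> 546
  -15 -> -20 -> 80 -> 80 -> 640 -> 642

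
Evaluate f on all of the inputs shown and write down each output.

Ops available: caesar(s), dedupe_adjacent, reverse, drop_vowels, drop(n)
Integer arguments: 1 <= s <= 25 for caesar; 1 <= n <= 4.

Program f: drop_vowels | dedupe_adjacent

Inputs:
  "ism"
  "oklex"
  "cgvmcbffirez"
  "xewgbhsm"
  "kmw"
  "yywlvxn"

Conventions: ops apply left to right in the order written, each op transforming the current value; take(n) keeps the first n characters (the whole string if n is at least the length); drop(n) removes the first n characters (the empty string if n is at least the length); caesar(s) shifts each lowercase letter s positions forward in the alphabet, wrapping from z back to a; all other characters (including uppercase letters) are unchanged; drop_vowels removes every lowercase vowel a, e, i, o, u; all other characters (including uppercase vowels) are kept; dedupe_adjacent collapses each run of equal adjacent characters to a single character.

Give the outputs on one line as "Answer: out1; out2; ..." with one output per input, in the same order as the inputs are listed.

Execution, op by op:
  "ism" -> "sm" -> "sm"
  "oklex" -> "klx" -> "klx"
  "cgvmcbffirez" -> "cgvmcbffrz" -> "cgvmcbfrz"
  "xewgbhsm" -> "xwgbhsm" -> "xwgbhsm"
  "kmw" -> "kmw" -> "kmw"
  "yywlvxn" -> "yywlvxn" -> "ywlvxn"

"sm"; "klx"; "cgvmcbfrz"; "xwgbhsm"; "kmw"; "ywlvxn"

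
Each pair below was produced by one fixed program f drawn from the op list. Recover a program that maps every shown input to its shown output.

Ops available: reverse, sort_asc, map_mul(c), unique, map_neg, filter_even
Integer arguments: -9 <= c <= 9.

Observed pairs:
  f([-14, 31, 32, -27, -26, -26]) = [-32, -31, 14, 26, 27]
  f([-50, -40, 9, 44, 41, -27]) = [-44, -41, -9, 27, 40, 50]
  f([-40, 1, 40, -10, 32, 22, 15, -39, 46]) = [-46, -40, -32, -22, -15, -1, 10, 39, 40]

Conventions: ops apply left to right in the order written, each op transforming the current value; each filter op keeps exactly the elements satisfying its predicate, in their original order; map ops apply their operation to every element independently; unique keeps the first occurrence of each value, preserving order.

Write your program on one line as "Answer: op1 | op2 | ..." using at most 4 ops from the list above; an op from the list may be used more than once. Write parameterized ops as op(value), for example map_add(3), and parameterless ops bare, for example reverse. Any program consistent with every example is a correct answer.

map_neg | unique | reverse | sort_asc

Check, running the answer program on each example:
  [-14, 31, 32, -27, -26, -26] -> [14, -31, -32, 27, 26, 26] -> [14, -31, -32, 27, 26] -> [26, 27, -32, -31, 14] -> [-32, -31, 14, 26, 27]
  [-50, -40, 9, 44, 41, -27] -> [50, 40, -9, -44, -41, 27] -> [50, 40, -9, -44, -41, 27] -> [27, -41, -44, -9, 40, 50] -> [-44, -41, -9, 27, 40, 50]
  [-40, 1, 40, -10, 32, 22, 15, -39, 46] -> [40, -1, -40, 10, -32, -22, -15, 39, -46] -> [40, -1, -40, 10, -32, -22, -15, 39, -46] -> [-46, 39, -15, -22, -32, 10, -40, -1, 40] -> [-46, -40, -32, -22, -15, -1, 10, 39, 40]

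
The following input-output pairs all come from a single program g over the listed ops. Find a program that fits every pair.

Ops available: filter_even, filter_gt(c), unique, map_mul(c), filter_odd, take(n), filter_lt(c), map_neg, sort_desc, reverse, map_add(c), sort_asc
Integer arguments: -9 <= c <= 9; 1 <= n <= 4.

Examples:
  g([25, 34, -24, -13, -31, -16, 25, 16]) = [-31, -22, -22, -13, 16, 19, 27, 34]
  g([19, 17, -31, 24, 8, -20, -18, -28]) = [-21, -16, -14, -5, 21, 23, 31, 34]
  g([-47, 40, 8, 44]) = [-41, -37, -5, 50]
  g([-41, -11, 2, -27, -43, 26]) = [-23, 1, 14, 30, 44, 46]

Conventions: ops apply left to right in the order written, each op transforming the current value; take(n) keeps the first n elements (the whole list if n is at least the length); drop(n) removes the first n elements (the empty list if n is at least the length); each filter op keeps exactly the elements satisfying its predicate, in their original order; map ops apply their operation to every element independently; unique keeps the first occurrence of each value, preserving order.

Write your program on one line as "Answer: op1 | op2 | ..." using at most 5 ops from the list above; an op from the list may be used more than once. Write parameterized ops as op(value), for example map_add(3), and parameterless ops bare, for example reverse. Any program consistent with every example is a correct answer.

map_neg | map_add(3) | sort_desc | reverse

Check, running the answer program on each example:
  [25, 34, -24, -13, -31, -16, 25, 16] -> [-25, -34, 24, 13, 31, 16, -25, -16] -> [-22, -31, 27, 16, 34, 19, -22, -13] -> [34, 27, 19, 16, -13, -22, -22, -31] -> [-31, -22, -22, -13, 16, 19, 27, 34]
  [19, 17, -31, 24, 8, -20, -18, -28] -> [-19, -17, 31, -24, -8, 20, 18, 28] -> [-16, -14, 34, -21, -5, 23, 21, 31] -> [34, 31, 23, 21, -5, -14, -16, -21] -> [-21, -16, -14, -5, 21, 23, 31, 34]
  [-47, 40, 8, 44] -> [47, -40, -8, -44] -> [50, -37, -5, -41] -> [50, -5, -37, -41] -> [-41, -37, -5, 50]
  [-41, -11, 2, -27, -43, 26] -> [41, 11, -2, 27, 43, -26] -> [44, 14, 1, 30, 46, -23] -> [46, 44, 30, 14, 1, -23] -> [-23, 1, 14, 30, 44, 46]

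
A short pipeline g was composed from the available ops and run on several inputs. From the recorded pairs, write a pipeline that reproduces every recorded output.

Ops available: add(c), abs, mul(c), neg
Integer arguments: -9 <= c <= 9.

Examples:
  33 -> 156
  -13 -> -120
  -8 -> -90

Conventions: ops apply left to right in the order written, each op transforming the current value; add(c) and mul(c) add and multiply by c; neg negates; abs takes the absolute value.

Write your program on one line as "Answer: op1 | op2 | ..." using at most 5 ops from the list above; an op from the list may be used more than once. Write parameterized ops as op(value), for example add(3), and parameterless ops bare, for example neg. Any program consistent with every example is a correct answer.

neg | add(7) | mul(6) | neg

Check, running the answer program on each example:
  33 -> -33 -> -26 -> -156 -> 156
  -13 -> 13 -> 20 -> 120 -> -120
  -8 -> 8 -> 15 -> 90 -> -90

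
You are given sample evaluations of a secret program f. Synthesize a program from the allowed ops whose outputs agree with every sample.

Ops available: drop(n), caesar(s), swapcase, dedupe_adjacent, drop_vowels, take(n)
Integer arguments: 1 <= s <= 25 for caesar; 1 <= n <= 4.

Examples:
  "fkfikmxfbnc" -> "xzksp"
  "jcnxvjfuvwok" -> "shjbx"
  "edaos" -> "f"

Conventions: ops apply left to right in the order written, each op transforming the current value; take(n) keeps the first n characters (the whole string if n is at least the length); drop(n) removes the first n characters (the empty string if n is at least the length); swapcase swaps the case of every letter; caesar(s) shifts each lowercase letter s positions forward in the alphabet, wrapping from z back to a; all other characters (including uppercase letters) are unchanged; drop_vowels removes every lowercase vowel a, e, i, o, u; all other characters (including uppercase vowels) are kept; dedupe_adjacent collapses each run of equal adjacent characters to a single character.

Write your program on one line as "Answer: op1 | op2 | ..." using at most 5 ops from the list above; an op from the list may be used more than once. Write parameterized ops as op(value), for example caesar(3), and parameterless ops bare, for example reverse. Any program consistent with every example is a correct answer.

caesar(6) | caesar(7) | drop_vowels | drop(4)

Check, running the answer program on each example:
  "fkfikmxfbnc" -> "lqloqsdlhti" -> "sxsvxzksoap" -> "sxsvxzksp" -> "xzksp"
  "jcnxvjfuvwok" -> "pitdbplabcuq" -> "wpakiwshijbx" -> "wpkwshjbx" -> "shjbx"
  "edaos" -> "kjguy" -> "rqnbf" -> "rqnbf" -> "f"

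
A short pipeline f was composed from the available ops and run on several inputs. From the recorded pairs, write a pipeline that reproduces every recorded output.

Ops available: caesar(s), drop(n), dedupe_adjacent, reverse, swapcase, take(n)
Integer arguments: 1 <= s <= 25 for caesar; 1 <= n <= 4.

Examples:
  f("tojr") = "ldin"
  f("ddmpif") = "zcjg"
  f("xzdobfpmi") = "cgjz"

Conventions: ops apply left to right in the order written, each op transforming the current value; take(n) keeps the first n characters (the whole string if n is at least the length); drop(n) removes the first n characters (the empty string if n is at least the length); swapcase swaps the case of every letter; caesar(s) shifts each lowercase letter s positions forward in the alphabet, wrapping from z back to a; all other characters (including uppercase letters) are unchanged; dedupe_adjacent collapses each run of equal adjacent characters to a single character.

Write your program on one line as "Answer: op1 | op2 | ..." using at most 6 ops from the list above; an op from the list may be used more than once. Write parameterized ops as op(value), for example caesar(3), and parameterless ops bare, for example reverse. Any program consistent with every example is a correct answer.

swapcase | reverse | swapcase | caesar(20) | take(4)

Check, running the answer program on each example:
  "tojr" -> "TOJR" -> "RJOT" -> "rjot" -> "ldin" -> "ldin"
  "ddmpif" -> "DDMPIF" -> "FIPMDD" -> "fipmdd" -> "zcjgxx" -> "zcjg"
  "xzdobfpmi" -> "XZDOBFPMI" -> "IMPFBODZX" -> "impfbodzx" -> "cgjzvixtr" -> "cgjz"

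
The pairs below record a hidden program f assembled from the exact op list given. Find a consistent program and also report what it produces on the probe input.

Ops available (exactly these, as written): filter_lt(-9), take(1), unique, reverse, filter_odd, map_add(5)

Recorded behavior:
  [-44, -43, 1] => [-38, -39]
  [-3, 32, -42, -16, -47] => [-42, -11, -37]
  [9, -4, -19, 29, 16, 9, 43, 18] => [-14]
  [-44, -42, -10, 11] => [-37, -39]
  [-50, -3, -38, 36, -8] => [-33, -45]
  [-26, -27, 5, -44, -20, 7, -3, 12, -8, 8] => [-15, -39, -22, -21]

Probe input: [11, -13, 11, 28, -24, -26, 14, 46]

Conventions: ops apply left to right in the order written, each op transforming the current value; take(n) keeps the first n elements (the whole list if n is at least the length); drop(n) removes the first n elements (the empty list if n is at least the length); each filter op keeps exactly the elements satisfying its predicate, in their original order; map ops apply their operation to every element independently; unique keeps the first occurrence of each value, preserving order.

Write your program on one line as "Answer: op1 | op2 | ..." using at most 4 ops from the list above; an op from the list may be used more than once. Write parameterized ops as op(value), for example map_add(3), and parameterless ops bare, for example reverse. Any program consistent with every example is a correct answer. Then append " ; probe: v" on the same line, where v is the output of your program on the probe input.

reverse | map_add(5) | filter_lt(-9) ; probe: [-21, -19]

Check, running the answer program on each example:
  [-44, -43, 1] -> [1, -43, -44] -> [6, -38, -39] -> [-38, -39]
  [-3, 32, -42, -16, -47] -> [-47, -16, -42, 32, -3] -> [-42, -11, -37, 37, 2] -> [-42, -11, -37]
  [9, -4, -19, 29, 16, 9, 43, 18] -> [18, 43, 9, 16, 29, -19, -4, 9] -> [23, 48, 14, 21, 34, -14, 1, 14] -> [-14]
  [-44, -42, -10, 11] -> [11, -10, -42, -44] -> [16, -5, -37, -39] -> [-37, -39]
  [-50, -3, -38, 36, -8] -> [-8, 36, -38, -3, -50] -> [-3, 41, -33, 2, -45] -> [-33, -45]
  [-26, -27, 5, -44, -20, 7, -3, 12, -8, 8] -> [8, -8, 12, -3, 7, -20, -44, 5, -27, -26] -> [13, -3, 17, 2, 12, -15, -39, 10, -22, -21] -> [-15, -39, -22, -21]
  probe: [11, -13, 11, 28, -24, -26, 14, 46] -> [46, 14, -26, -24, 28, 11, -13, 11] -> [51, 19, -21, -19, 33, 16, -8, 16] -> [-21, -19]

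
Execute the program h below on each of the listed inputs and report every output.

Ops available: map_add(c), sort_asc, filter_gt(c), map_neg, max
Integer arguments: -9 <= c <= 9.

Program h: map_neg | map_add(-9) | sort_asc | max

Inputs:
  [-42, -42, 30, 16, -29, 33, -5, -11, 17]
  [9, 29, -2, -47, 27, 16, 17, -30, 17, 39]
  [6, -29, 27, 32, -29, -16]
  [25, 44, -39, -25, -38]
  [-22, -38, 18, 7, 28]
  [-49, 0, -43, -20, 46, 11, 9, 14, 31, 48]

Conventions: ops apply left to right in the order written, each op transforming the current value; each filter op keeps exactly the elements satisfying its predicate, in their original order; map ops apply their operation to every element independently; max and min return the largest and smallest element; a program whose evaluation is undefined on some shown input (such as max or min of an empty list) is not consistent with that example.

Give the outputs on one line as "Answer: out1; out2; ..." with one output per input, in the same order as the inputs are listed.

33; 38; 20; 30; 29; 40

Execution, op by op:
  [-42, -42, 30, 16, -29, 33, -5, -11, 17] -> [42, 42, -30, -16, 29, -33, 5, 11, -17] -> [33, 33, -39, -25, 20, -42, -4, 2, -26] -> [-42, -39, -26, -25, -4, 2, 20, 33, 33] -> 33
  [9, 29, -2, -47, 27, 16, 17, -30, 17, 39] -> [-9, -29, 2, 47, -27, -16, -17, 30, -17, -39] -> [-18, -38, -7, 38, -36, -25, -26, 21, -26, -48] -> [-48, -38, -36, -26, -26, -25, -18, -7, 21, 38] -> 38
  [6, -29, 27, 32, -29, -16] -> [-6, 29, -27, -32, 29, 16] -> [-15, 20, -36, -41, 20, 7] -> [-41, -36, -15, 7, 20, 20] -> 20
  [25, 44, -39, -25, -38] -> [-25, -44, 39, 25, 38] -> [-34, -53, 30, 16, 29] -> [-53, -34, 16, 29, 30] -> 30
  [-22, -38, 18, 7, 28] -> [22, 38, -18, -7, -28] -> [13, 29, -27, -16, -37] -> [-37, -27, -16, 13, 29] -> 29
  [-49, 0, -43, -20, 46, 11, 9, 14, 31, 48] -> [49, 0, 43, 20, -46, -11, -9, -14, -31, -48] -> [40, -9, 34, 11, -55, -20, -18, -23, -40, -57] -> [-57, -55, -40, -23, -20, -18, -9, 11, 34, 40] -> 40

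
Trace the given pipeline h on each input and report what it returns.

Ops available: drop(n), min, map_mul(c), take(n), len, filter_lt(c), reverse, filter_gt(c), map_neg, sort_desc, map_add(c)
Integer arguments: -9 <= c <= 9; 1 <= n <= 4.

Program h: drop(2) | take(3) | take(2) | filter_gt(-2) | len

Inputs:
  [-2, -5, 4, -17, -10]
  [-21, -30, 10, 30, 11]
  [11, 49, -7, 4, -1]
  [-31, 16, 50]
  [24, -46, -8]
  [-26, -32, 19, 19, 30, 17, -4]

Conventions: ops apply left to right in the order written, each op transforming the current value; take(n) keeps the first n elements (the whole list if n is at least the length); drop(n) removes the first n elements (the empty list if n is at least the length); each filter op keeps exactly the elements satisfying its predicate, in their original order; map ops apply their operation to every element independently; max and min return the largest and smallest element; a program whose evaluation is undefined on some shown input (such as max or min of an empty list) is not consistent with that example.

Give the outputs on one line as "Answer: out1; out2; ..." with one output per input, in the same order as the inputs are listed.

1; 2; 1; 1; 0; 2

Execution, op by op:
  [-2, -5, 4, -17, -10] -> [4, -17, -10] -> [4, -17, -10] -> [4, -17] -> [4] -> 1
  [-21, -30, 10, 30, 11] -> [10, 30, 11] -> [10, 30, 11] -> [10, 30] -> [10, 30] -> 2
  [11, 49, -7, 4, -1] -> [-7, 4, -1] -> [-7, 4, -1] -> [-7, 4] -> [4] -> 1
  [-31, 16, 50] -> [50] -> [50] -> [50] -> [50] -> 1
  [24, -46, -8] -> [-8] -> [-8] -> [-8] -> [] -> 0
  [-26, -32, 19, 19, 30, 17, -4] -> [19, 19, 30, 17, -4] -> [19, 19, 30] -> [19, 19] -> [19, 19] -> 2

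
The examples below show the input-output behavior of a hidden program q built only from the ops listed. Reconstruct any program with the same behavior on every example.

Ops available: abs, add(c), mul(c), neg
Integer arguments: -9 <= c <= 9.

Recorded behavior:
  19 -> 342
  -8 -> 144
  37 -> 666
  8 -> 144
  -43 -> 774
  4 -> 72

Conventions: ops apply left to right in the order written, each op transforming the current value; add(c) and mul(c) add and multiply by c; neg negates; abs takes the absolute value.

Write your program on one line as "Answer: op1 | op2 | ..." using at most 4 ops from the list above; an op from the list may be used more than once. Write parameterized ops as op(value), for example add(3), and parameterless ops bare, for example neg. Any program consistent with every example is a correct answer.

mul(-9) | mul(2) | abs

Check, running the answer program on each example:
  19 -> -171 -> -342 -> 342
  -8 -> 72 -> 144 -> 144
  37 -> -333 -> -666 -> 666
  8 -> -72 -> -144 -> 144
  -43 -> 387 -> 774 -> 774
  4 -> -36 -> -72 -> 72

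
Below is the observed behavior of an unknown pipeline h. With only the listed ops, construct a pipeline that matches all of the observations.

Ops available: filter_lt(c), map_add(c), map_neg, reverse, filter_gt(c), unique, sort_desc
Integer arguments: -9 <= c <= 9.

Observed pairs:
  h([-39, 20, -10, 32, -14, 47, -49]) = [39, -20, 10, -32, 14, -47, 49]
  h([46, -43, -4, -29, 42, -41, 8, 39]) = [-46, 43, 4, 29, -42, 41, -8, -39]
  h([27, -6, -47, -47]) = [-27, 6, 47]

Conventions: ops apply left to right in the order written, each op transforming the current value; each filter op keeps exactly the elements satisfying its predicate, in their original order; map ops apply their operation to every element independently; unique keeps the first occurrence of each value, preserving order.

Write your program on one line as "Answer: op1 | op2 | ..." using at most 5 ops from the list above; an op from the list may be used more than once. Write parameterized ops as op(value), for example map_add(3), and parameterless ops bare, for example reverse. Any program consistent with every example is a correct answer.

unique | reverse | map_neg | reverse

Check, running the answer program on each example:
  [-39, 20, -10, 32, -14, 47, -49] -> [-39, 20, -10, 32, -14, 47, -49] -> [-49, 47, -14, 32, -10, 20, -39] -> [49, -47, 14, -32, 10, -20, 39] -> [39, -20, 10, -32, 14, -47, 49]
  [46, -43, -4, -29, 42, -41, 8, 39] -> [46, -43, -4, -29, 42, -41, 8, 39] -> [39, 8, -41, 42, -29, -4, -43, 46] -> [-39, -8, 41, -42, 29, 4, 43, -46] -> [-46, 43, 4, 29, -42, 41, -8, -39]
  [27, -6, -47, -47] -> [27, -6, -47] -> [-47, -6, 27] -> [47, 6, -27] -> [-27, 6, 47]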